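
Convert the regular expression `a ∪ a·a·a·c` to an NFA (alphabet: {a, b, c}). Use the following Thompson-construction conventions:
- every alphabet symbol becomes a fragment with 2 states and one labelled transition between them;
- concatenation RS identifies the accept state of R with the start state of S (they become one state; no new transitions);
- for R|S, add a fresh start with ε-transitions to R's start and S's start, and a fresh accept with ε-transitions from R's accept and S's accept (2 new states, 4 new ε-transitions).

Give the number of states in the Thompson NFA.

By structural recursion:
Each of the 5 symbol leaves contributes a 2-state fragment.
  a·a·a·c → 5 states
  a ∪ a·a·a·c → 9 states

9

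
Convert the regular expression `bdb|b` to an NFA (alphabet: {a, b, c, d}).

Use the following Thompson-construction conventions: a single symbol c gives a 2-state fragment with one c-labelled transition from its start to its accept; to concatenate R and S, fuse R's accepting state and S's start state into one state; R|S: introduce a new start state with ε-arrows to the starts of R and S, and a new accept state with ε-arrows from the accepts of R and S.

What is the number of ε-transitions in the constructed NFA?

By structural recursion:
Each of the 4 symbol leaves contributes 0 ε-transitions.
  bdb — 0 ε-transitions
  bdb|b — 4 ε-transitions

4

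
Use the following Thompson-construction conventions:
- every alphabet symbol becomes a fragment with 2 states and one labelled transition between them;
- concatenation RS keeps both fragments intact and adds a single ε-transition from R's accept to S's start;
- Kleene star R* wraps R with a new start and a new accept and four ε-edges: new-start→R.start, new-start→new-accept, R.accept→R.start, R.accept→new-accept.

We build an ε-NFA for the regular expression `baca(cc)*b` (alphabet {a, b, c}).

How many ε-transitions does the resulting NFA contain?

By structural recursion:
Each of the 7 symbol leaves contributes 0 ε-transitions.
  cc = 1 ε-transition
  (cc)* = 5 ε-transitions
  baca(cc)*b = 10 ε-transitions

10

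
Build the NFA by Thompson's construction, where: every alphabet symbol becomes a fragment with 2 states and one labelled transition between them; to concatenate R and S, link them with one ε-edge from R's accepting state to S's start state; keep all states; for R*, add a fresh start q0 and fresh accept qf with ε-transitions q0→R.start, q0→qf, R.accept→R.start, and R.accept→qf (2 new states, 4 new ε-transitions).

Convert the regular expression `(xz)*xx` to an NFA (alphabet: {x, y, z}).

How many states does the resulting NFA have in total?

10

Per subexpression:
Each of the 4 symbol leaves contributes a 2-state fragment.
  xz : 4 states
  (xz)* : 6 states
  (xz)*xx : 10 states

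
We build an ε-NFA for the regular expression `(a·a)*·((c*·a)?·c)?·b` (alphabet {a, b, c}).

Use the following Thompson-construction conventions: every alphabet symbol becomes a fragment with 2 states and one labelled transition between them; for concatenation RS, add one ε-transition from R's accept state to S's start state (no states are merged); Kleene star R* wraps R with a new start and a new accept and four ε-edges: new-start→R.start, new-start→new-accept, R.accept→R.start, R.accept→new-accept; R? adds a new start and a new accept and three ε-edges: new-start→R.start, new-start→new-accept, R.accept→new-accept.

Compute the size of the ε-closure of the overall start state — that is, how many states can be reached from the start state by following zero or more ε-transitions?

Let C(F) = |ε-closure(F.start)| within fragment F, and note whether F accepts ε. Symbol fragments have C = 1 and do not accept ε. Then:
  a·a : |ε-closure| equals the left operand's closure size = 1 (its accept is not ε-reachable, so the closure stops there)
  (a·a)* : |ε-closure| = 1 (new start) + 1 (body) + 1 (new accept) = 3
  c* : |ε-closure| = 1 (new start) + 1 (body) + 1 (new accept) = 3
  c*·a : the left operand accepts ε, so the closure extends into the next operand (via the concat ε-link); |ε-closure| = 3 + 1 = 4
  (c*·a)? : |ε-closure| = 1 (new start) + 4 (body) + 1 (new accept, via ε) = 6
  (c*·a)?·c : the left operand accepts ε, so the closure extends into the next operand (via the concat ε-link); |ε-closure| = 6 + 1 = 7
  ((c*·a)?·c)? : |ε-closure| = 1 (new start) + 7 (body) + 1 (new accept, via ε) = 9
  (a·a)*·((c*·a)?·c)?·b : |ε-closure| = 3 + 9 + 1 = 13 (closure spills across the concat boundary because the left factor accepts ε)

13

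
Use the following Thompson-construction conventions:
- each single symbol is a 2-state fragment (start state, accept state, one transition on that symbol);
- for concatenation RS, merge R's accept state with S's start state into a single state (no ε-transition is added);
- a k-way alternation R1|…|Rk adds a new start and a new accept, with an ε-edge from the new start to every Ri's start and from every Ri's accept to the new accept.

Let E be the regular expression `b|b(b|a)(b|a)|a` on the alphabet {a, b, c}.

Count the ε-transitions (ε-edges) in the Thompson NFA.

Recursing over subexpressions:
Each of the 7 symbol leaves contributes 0 ε-transitions.
  b|a → 4 ε-transitions
  b|a → 4 ε-transitions
  b(b|a)(b|a) → 8 ε-transitions
  b|b(b|a)(b|a)|a → 14 ε-transitions

14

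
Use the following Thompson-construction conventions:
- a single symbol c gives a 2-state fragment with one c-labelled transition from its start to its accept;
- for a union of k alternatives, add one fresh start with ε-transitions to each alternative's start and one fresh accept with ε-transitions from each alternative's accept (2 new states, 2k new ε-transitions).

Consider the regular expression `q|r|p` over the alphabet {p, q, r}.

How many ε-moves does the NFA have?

Per subexpression:
Each of the 3 symbol leaves contributes 0 ε-transitions.
  q|r|p — 6 ε-transitions

6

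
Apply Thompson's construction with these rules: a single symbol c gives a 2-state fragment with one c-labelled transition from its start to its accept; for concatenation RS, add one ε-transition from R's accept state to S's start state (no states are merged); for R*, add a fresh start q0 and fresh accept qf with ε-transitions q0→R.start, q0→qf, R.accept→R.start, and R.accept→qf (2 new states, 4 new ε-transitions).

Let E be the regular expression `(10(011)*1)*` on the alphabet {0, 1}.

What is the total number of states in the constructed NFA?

16

Building bottom-up:
Each of the 6 symbol leaves contributes a 2-state fragment.
  011 — 6 states
  (011)* — 8 states
  10(011)*1 — 14 states
  (10(011)*1)* — 16 states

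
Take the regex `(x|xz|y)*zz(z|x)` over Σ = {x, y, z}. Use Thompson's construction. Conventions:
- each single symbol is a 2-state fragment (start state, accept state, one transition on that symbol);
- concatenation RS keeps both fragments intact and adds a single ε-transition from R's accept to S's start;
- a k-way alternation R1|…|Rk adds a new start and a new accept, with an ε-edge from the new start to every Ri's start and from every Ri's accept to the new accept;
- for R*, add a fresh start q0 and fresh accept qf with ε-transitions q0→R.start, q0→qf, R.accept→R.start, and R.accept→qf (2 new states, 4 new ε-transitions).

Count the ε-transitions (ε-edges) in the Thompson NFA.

18

By structural recursion:
Each of the 8 symbol leaves contributes 0 ε-transitions.
  xz → 1 ε-transition
  x|xz|y → 7 ε-transitions
  (x|xz|y)* → 11 ε-transitions
  z|x → 4 ε-transitions
  (x|xz|y)*zz(z|x) → 18 ε-transitions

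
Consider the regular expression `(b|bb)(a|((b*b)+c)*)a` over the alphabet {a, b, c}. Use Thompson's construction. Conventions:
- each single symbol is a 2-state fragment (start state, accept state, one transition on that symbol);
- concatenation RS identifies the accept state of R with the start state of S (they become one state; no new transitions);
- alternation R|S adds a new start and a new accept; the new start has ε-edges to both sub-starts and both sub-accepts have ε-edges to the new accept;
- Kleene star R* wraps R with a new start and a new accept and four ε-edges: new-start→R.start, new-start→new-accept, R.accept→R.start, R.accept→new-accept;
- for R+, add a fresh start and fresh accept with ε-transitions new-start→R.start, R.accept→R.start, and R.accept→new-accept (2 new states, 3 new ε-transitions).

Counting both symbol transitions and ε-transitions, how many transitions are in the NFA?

27

Building bottom-up:
Each of the 8 symbol leaves contributes 1 transition (1 symbol, 0 ε).
  bb — 2 transitions (2 symbol, 0 ε)
  b|bb — 7 transitions (3 symbol, 4 ε)
  b* — 5 transitions (1 symbol, 4 ε)
  b*b — 6 transitions (2 symbol, 4 ε)
  (b*b)+ — 9 transitions (2 symbol, 7 ε)
  (b*b)+c — 10 transitions (3 symbol, 7 ε)
  ((b*b)+c)* — 14 transitions (3 symbol, 11 ε)
  a|((b*b)+c)* — 19 transitions (4 symbol, 15 ε)
  (b|bb)(a|((b*b)+c)*)a — 27 transitions (8 symbol, 19 ε)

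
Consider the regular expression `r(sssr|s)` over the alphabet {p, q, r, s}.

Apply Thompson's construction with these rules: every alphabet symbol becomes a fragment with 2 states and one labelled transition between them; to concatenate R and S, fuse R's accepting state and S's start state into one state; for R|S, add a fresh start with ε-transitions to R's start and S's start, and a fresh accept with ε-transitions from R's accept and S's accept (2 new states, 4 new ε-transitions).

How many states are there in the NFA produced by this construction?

10

Building bottom-up:
Each of the 6 symbol leaves contributes a 2-state fragment.
  sssr → 5 states
  sssr|s → 9 states
  r(sssr|s) → 10 states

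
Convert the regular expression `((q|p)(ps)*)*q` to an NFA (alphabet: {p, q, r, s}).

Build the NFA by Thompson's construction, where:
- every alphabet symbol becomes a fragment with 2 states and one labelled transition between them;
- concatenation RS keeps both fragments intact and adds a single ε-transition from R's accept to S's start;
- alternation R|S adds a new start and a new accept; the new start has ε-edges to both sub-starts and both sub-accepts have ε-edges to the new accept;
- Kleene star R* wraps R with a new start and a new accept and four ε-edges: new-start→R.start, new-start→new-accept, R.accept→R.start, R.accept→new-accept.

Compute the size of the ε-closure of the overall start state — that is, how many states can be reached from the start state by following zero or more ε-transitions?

6

Let C(F) = |ε-closure(F.start)| within fragment F, and note whether F accepts ε. Symbol fragments have C = 1 and do not accept ε. Then:
  q|p : |closure| = 1 + 1 + 1 = 3 (the new accept is not ε-reachable since no branch accepts ε)
  ps : same as the first factor's closure: |closure| = 1
  (ps)* : the star's fresh start ε-reaches both the body's start and the fresh accept: |closure| = 2 + 1 = 3
  (q|p)(ps)* : |closure| equals the left operand's closure size = 3 (its accept is not ε-reachable, so the closure stops there)
  ((q|p)(ps)*)* : the star's fresh start ε-reaches both the body's start and the fresh accept: |closure| = 2 + 3 = 5
  ((q|p)(ps)*)*q : the left operand accepts ε, so the closure extends into the next operand (via the concat ε-link); |closure| = 5 + 1 = 6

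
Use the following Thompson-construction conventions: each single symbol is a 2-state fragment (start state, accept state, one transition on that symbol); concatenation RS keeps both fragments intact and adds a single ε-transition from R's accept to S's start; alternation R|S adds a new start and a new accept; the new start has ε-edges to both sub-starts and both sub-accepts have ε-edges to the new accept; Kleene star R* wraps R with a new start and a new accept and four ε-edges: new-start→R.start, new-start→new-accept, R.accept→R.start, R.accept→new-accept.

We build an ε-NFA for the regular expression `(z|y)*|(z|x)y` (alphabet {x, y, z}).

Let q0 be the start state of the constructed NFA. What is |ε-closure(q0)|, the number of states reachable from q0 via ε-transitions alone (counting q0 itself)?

Compute the ε-closure size of each fragment's start state recursively; a symbol fragment's start has no outgoing ε-edge, so its closure is just itself (size 1).
  z|y — |closure| = 1 + 1 + 1 = 3 (the new accept is not ε-reachable since no branch accepts ε)
  (z|y)* — the star's fresh start ε-reaches both the body's start and the fresh accept: |closure| = 2 + 3 = 5
  z|x — |closure| = 1 + 1 + 1 = 3 (the new accept is not ε-reachable since no branch accepts ε)
  (z|x)y — |closure| equals the left operand's closure size = 3 (its accept is not ε-reachable, so the closure stops there)
  (z|y)*|(z|x)y — |closure| = 1 (new start) + (5 + 3) + 1 (new accept, since some branch ε-reaches its own accept) = 10

10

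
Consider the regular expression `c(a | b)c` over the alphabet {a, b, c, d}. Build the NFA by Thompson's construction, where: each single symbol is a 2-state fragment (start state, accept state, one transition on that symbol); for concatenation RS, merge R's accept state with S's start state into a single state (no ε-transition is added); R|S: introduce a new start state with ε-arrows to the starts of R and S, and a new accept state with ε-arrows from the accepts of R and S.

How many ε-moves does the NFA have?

Building bottom-up:
Each of the 4 symbol leaves contributes 0 ε-transitions.
  a | b → 4 ε-transitions
  c(a | b)c → 4 ε-transitions

4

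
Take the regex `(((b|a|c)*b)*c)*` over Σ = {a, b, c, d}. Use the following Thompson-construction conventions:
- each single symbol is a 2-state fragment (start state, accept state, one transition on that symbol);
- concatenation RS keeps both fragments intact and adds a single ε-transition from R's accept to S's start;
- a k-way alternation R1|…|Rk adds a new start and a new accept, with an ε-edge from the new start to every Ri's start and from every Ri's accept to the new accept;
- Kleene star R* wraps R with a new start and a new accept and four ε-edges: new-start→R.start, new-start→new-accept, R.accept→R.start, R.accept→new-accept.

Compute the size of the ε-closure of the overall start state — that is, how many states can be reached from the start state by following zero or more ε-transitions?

Compute the ε-closure size of each fragment's start state recursively; a symbol fragment's start has no outgoing ε-edge, so its closure is just itself (size 1).
  b|a|c → new start ε-reaches every alternative's start; none of them accept ε, so the new accept is not reached: C = 1 + 1 + 1 + 1 = 4
  (b|a|c)* → new start has ε-edges to the inner start and to the new accept, so C = 2 + 4 = 6
  (b|a|c)*b → C = 6 + 1 = 7 (closure spills across the concat boundary because the left factor accepts ε)
  ((b|a|c)*b)* → C = 1 (new start) + 7 (body) + 1 (new accept) = 9
  ((b|a|c)*b)*c → the left operand accepts ε, so the closure extends into the next operand (via the concat ε-link); C = 9 + 1 = 10
  (((b|a|c)*b)*c)* → the star's fresh start ε-reaches both the body's start and the fresh accept: C = 2 + 10 = 12

12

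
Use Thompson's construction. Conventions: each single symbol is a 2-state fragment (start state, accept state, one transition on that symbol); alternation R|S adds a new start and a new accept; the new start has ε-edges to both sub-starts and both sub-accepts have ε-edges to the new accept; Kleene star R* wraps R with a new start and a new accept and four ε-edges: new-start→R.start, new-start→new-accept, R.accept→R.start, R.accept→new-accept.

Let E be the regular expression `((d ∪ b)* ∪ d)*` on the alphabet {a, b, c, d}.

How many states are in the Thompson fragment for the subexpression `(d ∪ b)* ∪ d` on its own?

12

Fragment for `(d ∪ b)* ∪ d`:
Each of the 3 symbol leaves contributes a 2-state fragment.
  d ∪ b → 6 states
  (d ∪ b)* → 8 states
  (d ∪ b)* ∪ d → 12 states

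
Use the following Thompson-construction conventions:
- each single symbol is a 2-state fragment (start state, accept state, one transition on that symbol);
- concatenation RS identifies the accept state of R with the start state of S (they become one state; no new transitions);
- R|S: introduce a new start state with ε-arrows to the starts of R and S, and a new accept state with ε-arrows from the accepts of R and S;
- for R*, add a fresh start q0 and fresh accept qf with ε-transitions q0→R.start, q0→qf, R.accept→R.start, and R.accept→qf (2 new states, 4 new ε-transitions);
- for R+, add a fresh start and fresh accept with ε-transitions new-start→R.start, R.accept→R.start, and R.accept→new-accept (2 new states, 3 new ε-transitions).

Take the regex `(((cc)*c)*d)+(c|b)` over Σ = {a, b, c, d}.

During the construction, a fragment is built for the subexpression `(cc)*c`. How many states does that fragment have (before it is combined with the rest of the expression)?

Fragment for `(cc)*c`:
Each of the 3 symbol leaves contributes a 2-state fragment.
  cc → 3 states
  (cc)* → 5 states
  (cc)*c → 6 states

6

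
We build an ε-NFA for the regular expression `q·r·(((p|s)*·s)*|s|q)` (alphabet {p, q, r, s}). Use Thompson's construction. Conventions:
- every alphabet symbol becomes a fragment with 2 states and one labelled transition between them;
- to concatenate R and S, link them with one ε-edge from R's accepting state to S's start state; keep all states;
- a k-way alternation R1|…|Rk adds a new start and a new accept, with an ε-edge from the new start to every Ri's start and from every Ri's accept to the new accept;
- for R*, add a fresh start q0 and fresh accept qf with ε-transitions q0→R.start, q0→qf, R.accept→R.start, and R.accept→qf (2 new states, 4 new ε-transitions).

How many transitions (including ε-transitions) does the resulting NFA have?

28

Building bottom-up:
Each of the 7 symbol leaves contributes 1 transition (1 symbol, 0 ε).
  p|s : 6 transitions (2 symbol, 4 ε)
  (p|s)* : 10 transitions (2 symbol, 8 ε)
  (p|s)*·s : 12 transitions (3 symbol, 9 ε)
  ((p|s)*·s)* : 16 transitions (3 symbol, 13 ε)
  ((p|s)*·s)*|s|q : 24 transitions (5 symbol, 19 ε)
  q·r·(((p|s)*·s)*|s|q) : 28 transitions (7 symbol, 21 ε)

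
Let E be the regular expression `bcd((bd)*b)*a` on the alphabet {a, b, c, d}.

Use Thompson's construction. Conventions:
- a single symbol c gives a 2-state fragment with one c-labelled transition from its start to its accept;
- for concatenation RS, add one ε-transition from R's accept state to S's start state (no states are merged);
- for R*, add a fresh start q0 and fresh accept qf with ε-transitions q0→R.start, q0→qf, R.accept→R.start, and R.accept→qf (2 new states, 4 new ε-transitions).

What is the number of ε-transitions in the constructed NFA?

By structural recursion:
Each of the 7 symbol leaves contributes 0 ε-transitions.
  bd = 1 ε-transition
  (bd)* = 5 ε-transitions
  (bd)*b = 6 ε-transitions
  ((bd)*b)* = 10 ε-transitions
  bcd((bd)*b)*a = 14 ε-transitions

14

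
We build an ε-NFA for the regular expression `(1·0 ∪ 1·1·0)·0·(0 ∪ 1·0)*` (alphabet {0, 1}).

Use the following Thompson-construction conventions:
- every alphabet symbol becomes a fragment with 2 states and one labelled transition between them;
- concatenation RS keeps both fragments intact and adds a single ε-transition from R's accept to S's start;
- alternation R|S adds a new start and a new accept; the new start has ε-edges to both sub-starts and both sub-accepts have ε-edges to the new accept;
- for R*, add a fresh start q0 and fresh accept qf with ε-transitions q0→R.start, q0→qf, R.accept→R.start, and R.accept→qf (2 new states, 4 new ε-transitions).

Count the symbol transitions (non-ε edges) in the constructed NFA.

Recursing over subexpressions:
Each of the 9 symbol leaves contributes exactly 1 symbol transition.
  1·0 — 2 symbol transitions
  1·1·0 — 3 symbol transitions
  1·0 ∪ 1·1·0 — 5 symbol transitions
  1·0 — 2 symbol transitions
  0 ∪ 1·0 — 3 symbol transitions
  (0 ∪ 1·0)* — 3 symbol transitions
  (1·0 ∪ 1·1·0)·0·(0 ∪ 1·0)* — 9 symbol transitions

9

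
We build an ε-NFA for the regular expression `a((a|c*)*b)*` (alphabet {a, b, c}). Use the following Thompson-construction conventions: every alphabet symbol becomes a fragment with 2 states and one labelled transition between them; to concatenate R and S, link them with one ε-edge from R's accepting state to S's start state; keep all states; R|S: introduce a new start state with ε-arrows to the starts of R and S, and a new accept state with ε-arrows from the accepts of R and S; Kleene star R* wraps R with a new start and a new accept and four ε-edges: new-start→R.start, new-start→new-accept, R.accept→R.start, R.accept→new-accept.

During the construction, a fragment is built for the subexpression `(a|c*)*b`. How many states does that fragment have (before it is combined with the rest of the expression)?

12

Fragment for `(a|c*)*b`:
Each of the 3 symbol leaves contributes a 2-state fragment.
  c* — 4 states
  a|c* — 8 states
  (a|c*)* — 10 states
  (a|c*)*b — 12 states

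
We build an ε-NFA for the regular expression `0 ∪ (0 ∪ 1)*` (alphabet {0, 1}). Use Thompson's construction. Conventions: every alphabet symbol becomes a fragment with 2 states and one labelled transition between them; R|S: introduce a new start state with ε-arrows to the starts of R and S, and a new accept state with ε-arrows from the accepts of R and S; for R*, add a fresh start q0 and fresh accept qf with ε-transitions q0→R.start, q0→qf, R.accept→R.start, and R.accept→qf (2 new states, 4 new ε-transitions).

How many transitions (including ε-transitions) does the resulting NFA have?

15

Building bottom-up:
Each of the 3 symbol leaves contributes 1 transition (1 symbol, 0 ε).
  0 ∪ 1 → 6 transitions (2 symbol, 4 ε)
  (0 ∪ 1)* → 10 transitions (2 symbol, 8 ε)
  0 ∪ (0 ∪ 1)* → 15 transitions (3 symbol, 12 ε)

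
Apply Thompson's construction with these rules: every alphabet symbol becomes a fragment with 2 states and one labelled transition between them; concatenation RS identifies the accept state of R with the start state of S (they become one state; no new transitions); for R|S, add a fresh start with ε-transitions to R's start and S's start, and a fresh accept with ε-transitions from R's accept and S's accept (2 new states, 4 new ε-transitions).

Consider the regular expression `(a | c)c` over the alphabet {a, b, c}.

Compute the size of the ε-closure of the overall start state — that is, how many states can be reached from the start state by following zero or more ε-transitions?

Work bottom-up. For each fragment F, track |ε-closure(F.start)| and whether F's accept lies in that closure (i.e. whether F accepts ε). A single-symbol fragment has closure size 1 and does not accept ε.
  a | c → C = 1 + 1 + 1 = 3 (the new accept is not ε-reachable since no branch accepts ε)
  (a | c)c → C equals the left operand's closure size = 3 (its accept is not ε-reachable, so the closure stops there)

3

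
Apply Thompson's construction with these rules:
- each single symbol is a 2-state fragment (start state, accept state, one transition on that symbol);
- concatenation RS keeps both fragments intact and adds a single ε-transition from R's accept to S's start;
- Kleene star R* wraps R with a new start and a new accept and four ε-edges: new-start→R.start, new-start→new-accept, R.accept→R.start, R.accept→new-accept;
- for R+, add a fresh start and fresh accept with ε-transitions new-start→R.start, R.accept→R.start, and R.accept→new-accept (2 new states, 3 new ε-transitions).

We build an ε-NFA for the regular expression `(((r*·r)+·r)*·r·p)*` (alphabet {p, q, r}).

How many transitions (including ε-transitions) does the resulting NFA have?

24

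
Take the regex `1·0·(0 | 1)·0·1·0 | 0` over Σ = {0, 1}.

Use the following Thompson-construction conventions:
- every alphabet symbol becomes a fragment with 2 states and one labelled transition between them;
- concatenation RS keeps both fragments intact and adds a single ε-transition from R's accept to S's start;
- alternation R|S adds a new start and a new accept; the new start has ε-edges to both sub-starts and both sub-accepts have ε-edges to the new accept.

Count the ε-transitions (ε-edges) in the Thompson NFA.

Building bottom-up:
Each of the 8 symbol leaves contributes 0 ε-transitions.
  0 | 1 : 4 ε-transitions
  1·0·(0 | 1)·0·1·0 : 9 ε-transitions
  1·0·(0 | 1)·0·1·0 | 0 : 13 ε-transitions

13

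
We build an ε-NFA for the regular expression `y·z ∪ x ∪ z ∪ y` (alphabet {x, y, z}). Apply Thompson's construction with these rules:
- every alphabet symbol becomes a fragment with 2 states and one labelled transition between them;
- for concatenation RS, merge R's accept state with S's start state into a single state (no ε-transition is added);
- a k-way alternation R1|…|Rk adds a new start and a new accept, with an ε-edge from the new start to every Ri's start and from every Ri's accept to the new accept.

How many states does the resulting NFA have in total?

11

By structural recursion:
Each of the 5 symbol leaves contributes a 2-state fragment.
  y·z → 3 states
  y·z ∪ x ∪ z ∪ y → 11 states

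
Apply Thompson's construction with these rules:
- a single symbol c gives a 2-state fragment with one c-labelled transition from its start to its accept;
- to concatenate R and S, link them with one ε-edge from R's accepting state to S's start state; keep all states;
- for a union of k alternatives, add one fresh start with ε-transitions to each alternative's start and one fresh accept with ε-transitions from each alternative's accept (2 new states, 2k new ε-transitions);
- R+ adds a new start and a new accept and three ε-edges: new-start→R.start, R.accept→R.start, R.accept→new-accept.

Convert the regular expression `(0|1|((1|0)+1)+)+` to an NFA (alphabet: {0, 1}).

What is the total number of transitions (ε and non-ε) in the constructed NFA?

25

By structural recursion:
Each of the 5 symbol leaves contributes 1 transition (1 symbol, 0 ε).
  1|0 = 6 transitions (2 symbol, 4 ε)
  (1|0)+ = 9 transitions (2 symbol, 7 ε)
  (1|0)+1 = 11 transitions (3 symbol, 8 ε)
  ((1|0)+1)+ = 14 transitions (3 symbol, 11 ε)
  0|1|((1|0)+1)+ = 22 transitions (5 symbol, 17 ε)
  (0|1|((1|0)+1)+)+ = 25 transitions (5 symbol, 20 ε)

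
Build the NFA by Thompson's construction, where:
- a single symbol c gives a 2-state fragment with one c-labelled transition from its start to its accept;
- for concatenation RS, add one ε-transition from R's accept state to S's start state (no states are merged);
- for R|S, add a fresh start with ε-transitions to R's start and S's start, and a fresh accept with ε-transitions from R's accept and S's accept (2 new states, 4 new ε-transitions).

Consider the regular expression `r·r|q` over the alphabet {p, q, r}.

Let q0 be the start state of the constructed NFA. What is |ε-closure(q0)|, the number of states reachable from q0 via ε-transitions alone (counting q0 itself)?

Let C(F) = |ε-closure(F.start)| within fragment F, and note whether F accepts ε. Symbol fragments have C = 1 and do not accept ε. Then:
  r·r — same as the first factor's closure: C = 1
  r·r|q — C = 1 + 1 + 1 = 3 (the new accept is not ε-reachable since no branch accepts ε)

3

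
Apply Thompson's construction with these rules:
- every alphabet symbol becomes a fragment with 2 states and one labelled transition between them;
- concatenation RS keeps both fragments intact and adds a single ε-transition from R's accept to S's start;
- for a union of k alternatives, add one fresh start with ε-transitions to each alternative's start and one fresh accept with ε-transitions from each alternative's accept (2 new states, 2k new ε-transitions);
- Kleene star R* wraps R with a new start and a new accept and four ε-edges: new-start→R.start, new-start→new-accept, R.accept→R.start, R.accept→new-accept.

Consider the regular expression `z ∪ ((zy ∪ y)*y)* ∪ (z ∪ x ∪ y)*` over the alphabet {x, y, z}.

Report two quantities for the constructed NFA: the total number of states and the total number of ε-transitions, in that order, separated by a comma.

Per subexpression:
Each of the 8 symbol leaves contributes 2 states and 0 ε-transitions.
  zy : 4 states, 1 ε-transition
  zy ∪ y : 8 states, 5 ε-transitions
  (zy ∪ y)* : 10 states, 9 ε-transitions
  (zy ∪ y)*y : 12 states, 10 ε-transitions
  ((zy ∪ y)*y)* : 14 states, 14 ε-transitions
  z ∪ x ∪ y : 8 states, 6 ε-transitions
  (z ∪ x ∪ y)* : 10 states, 10 ε-transitions
  z ∪ ((zy ∪ y)*y)* ∪ (z ∪ x ∪ y)* : 28 states, 30 ε-transitions

28, 30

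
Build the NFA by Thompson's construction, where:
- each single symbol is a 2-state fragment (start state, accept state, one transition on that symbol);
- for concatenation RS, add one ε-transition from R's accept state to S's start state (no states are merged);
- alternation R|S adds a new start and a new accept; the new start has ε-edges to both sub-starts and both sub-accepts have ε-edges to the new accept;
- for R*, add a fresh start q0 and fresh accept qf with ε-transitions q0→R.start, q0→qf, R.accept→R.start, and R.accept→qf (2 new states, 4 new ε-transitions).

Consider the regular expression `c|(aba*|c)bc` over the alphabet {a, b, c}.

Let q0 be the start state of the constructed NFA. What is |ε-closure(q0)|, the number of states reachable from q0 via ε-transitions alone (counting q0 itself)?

5

Compute the ε-closure size of each fragment's start state recursively; a symbol fragment's start has no outgoing ε-edge, so its closure is just itself (size 1).
  a* — |closure| = 1 (new start) + 1 (body) + 1 (new accept) = 3
  aba* — |closure| equals the left operand's closure size = 1 (its accept is not ε-reachable, so the closure stops there)
  aba*|c — |closure| = 1 + 1 + 1 = 3 (the new accept is not ε-reachable since no branch accepts ε)
  (aba*|c)bc — |closure| equals the left operand's closure size = 3 (its accept is not ε-reachable, so the closure stops there)
  c|(aba*|c)bc — |closure| = 1 + 1 + 3 = 5 (the new accept is not ε-reachable since no branch accepts ε)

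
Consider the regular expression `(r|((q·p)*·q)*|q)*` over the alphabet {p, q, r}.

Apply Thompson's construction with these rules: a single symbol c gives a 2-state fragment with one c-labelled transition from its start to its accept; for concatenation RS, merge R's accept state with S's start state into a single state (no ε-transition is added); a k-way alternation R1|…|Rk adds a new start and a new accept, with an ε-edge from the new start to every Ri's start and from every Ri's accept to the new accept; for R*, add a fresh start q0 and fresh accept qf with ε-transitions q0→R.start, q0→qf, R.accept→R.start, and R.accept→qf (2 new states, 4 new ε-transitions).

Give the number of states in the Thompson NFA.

16

By structural recursion:
Each of the 5 symbol leaves contributes a 2-state fragment.
  q·p — 3 states
  (q·p)* — 5 states
  (q·p)*·q — 6 states
  ((q·p)*·q)* — 8 states
  r|((q·p)*·q)*|q — 14 states
  (r|((q·p)*·q)*|q)* — 16 states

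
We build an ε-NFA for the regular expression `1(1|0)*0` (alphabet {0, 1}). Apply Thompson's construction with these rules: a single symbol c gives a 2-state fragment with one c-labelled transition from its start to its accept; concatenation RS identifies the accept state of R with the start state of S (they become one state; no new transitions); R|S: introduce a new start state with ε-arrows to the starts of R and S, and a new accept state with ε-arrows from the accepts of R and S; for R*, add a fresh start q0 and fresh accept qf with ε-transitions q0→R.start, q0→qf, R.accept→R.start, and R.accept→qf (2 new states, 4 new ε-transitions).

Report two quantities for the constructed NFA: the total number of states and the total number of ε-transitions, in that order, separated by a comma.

10, 8

Building bottom-up:
Each of the 4 symbol leaves contributes 2 states and 0 ε-transitions.
  1|0 : 6 states, 4 ε-transitions
  (1|0)* : 8 states, 8 ε-transitions
  1(1|0)*0 : 10 states, 8 ε-transitions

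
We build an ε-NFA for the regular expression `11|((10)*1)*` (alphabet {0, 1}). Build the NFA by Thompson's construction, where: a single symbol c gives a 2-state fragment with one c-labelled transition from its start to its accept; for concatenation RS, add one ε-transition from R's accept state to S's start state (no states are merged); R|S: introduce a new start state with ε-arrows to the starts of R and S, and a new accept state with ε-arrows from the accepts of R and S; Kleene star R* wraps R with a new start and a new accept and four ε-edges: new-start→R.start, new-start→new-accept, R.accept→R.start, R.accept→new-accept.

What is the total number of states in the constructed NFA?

16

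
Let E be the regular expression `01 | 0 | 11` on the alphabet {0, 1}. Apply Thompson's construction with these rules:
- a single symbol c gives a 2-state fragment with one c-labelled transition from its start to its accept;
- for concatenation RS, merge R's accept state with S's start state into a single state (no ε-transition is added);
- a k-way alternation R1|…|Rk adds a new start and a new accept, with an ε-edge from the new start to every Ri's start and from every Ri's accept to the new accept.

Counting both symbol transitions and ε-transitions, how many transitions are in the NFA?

11

By structural recursion:
Each of the 5 symbol leaves contributes 1 transition (1 symbol, 0 ε).
  01 : 2 transitions (2 symbol, 0 ε)
  11 : 2 transitions (2 symbol, 0 ε)
  01 | 0 | 11 : 11 transitions (5 symbol, 6 ε)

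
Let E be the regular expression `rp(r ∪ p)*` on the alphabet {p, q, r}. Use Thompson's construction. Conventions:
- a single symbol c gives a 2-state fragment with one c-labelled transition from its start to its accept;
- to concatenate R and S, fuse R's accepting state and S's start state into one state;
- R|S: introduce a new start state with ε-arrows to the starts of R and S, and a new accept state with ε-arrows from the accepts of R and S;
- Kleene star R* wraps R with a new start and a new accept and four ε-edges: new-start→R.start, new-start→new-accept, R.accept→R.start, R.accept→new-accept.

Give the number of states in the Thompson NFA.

10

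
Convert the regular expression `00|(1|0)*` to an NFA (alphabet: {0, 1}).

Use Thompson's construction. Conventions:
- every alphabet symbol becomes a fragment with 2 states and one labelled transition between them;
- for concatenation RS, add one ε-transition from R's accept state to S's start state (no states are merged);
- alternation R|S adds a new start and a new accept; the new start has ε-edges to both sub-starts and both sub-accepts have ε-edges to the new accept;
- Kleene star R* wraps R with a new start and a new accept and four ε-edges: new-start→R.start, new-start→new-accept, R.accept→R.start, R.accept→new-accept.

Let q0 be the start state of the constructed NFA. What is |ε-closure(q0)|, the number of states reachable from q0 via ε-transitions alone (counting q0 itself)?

8

Work bottom-up. For each fragment F, track |ε-closure(F.start)| and whether F's accept lies in that closure (i.e. whether F accepts ε). A single-symbol fragment has closure size 1 and does not accept ε.
  00 → |closure| equals the left operand's closure size = 1 (its accept is not ε-reachable, so the closure stops there)
  1|0 → new start ε-reaches every alternative's start; none of them accept ε, so the new accept is not reached: |closure| = 1 + 1 + 1 = 3
  (1|0)* → new start has ε-edges to the inner start and to the new accept, so |closure| = 2 + 3 = 5
  00|(1|0)* → |closure| = 1 (new start) + (1 + 5) + 1 (new accept, since some branch ε-reaches its own accept) = 8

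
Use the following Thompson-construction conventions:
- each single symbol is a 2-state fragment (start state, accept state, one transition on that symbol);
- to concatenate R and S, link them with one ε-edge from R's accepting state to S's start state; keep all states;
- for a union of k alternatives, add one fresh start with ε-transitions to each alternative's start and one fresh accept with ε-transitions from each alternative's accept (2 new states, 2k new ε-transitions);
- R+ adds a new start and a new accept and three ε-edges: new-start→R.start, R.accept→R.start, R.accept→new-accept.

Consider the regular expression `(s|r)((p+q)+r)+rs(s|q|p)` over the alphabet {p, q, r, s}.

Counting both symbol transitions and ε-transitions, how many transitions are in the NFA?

By structural recursion:
Each of the 10 symbol leaves contributes 1 transition (1 symbol, 0 ε).
  s|r : 6 transitions (2 symbol, 4 ε)
  p+ : 4 transitions (1 symbol, 3 ε)
  p+q : 6 transitions (2 symbol, 4 ε)
  (p+q)+ : 9 transitions (2 symbol, 7 ε)
  (p+q)+r : 11 transitions (3 symbol, 8 ε)
  ((p+q)+r)+ : 14 transitions (3 symbol, 11 ε)
  s|q|p : 9 transitions (3 symbol, 6 ε)
  (s|r)((p+q)+r)+rs(s|q|p) : 35 transitions (10 symbol, 25 ε)

35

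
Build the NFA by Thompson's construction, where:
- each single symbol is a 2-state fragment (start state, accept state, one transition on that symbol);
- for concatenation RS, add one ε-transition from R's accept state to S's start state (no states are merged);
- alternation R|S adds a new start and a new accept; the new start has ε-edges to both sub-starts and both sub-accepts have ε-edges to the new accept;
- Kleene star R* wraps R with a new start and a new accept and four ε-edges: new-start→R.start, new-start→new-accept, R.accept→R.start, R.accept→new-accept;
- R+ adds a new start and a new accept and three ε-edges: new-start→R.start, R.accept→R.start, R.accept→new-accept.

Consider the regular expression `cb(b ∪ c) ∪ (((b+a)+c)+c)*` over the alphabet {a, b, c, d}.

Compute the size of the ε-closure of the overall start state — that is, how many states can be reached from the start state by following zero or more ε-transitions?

Compute the ε-closure size of each fragment's start state recursively; a symbol fragment's start has no outgoing ε-edge, so its closure is just itself (size 1).
  b ∪ c — |closure| = 1 + 1 + 1 = 3 (the new accept is not ε-reachable since no branch accepts ε)
  cb(b ∪ c) — |closure| equals the left operand's closure size = 1 (its accept is not ε-reachable, so the closure stops there)
  b+ — new start ε-reaches only the body's start; the new accept needs a symbol first: |closure| = 1 + 1 = 2
  b+a — same as the first factor's closure: |closure| = 2
  (b+a)+ — new start ε-reaches only the body's start; the new accept needs a symbol first: |closure| = 1 + 2 = 3
  (b+a)+c — same as the first factor's closure: |closure| = 3
  ((b+a)+c)+ — new start ε-reaches only the body's start; the new accept needs a symbol first: |closure| = 1 + 3 = 4
  ((b+a)+c)+c — same as the first factor's closure: |closure| = 4
  (((b+a)+c)+c)* — |closure| = 1 (new start) + 4 (body) + 1 (new accept) = 6
  cb(b ∪ c) ∪ (((b+a)+c)+c)* — |closure| = 1 (new start) + (1 + 6) + 1 (new accept, since some branch ε-reaches its own accept) = 9

9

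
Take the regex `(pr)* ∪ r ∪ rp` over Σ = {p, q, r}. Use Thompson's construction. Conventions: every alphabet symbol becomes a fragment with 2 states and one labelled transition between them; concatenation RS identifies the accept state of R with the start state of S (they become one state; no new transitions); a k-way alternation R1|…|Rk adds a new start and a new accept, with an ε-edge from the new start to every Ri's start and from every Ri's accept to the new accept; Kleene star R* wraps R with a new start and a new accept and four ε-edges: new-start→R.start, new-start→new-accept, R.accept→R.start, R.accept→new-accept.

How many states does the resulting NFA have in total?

Recursing over subexpressions:
Each of the 5 symbol leaves contributes a 2-state fragment.
  pr — 3 states
  (pr)* — 5 states
  rp — 3 states
  (pr)* ∪ r ∪ rp — 12 states

12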